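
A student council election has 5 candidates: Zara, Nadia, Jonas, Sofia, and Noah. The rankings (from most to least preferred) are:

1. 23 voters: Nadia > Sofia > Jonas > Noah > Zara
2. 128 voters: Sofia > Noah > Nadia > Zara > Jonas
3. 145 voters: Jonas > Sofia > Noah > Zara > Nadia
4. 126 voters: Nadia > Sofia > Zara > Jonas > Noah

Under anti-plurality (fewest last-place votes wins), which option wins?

Last-place votes: Zara 23, Nadia 145, Jonas 128, Sofia 0, Noah 126.
Sofia is ranked last by the fewest voters, so Sofia wins.

Sofia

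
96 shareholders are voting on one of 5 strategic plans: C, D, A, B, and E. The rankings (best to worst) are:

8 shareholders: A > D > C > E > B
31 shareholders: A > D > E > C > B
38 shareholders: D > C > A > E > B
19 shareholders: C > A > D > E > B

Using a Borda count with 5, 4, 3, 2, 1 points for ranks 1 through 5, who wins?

D

C: 8·3 + 31·2 + 38·4 + 19·5 = 333
D: 8·4 + 31·4 + 38·5 + 19·3 = 403
A: 8·5 + 31·5 + 38·3 + 19·4 = 385
B: 8·1 + 31·1 + 38·1 + 19·1 = 96
E: 8·2 + 31·3 + 38·2 + 19·2 = 223
D has the highest Borda score (403).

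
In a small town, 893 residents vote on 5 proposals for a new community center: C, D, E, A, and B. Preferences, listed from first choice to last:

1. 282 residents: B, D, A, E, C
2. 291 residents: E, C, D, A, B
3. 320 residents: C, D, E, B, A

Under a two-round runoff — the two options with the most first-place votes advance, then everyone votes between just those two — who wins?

Round 1 first-place votes: C 320, D 0, E 291, A 0, B 282.
C and E advance.
Runoff: C is preferred to E by 320 voters; E by 573.
E wins the runoff.

E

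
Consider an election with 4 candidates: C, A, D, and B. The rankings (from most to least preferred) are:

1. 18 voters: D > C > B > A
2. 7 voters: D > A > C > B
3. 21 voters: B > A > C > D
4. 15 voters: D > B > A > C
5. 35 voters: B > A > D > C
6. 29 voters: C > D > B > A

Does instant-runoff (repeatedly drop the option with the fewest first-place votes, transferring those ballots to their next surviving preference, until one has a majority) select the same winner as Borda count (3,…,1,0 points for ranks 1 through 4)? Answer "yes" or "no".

Instant-runoff — R1 C 29, A 0, D 40, B 56 (A out); R2 C 29, D 40, B 56 (C out); R3 D 69, B 56 (D winner). Winner: D.
Borda — scores: C 151, A 141, D 213, B 245. Winner: B.
The two methods disagree.

no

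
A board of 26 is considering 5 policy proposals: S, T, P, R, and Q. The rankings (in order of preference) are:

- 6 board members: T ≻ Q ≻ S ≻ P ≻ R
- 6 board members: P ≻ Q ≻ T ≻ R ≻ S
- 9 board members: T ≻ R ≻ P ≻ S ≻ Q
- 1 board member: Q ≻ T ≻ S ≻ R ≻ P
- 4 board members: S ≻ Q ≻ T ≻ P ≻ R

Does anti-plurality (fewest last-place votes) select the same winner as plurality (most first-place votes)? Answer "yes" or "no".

Anti-plurality — last-place votes: S 6, T 0, P 1, R 10, Q 9. Winner: T.
Plurality — first-place votes: S 4, T 15, P 6, R 0, Q 1. Winner: T.
The two methods agree.

yes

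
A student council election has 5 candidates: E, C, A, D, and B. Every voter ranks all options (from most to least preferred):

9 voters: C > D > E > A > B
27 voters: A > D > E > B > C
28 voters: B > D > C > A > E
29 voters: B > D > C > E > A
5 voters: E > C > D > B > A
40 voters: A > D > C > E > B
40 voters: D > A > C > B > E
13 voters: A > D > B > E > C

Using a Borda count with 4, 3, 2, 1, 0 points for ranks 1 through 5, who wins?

E: 9·2 + 27·2 + 28·0 + 29·1 + 5·4 + 40·1 + 40·0 + 13·1 = 174
C: 9·4 + 27·0 + 28·2 + 29·2 + 5·3 + 40·2 + 40·2 + 13·0 = 325
A: 9·1 + 27·4 + 28·1 + 29·0 + 5·0 + 40·4 + 40·3 + 13·4 = 477
D: 9·3 + 27·3 + 28·3 + 29·3 + 5·2 + 40·3 + 40·4 + 13·3 = 608
B: 9·0 + 27·1 + 28·4 + 29·4 + 5·1 + 40·0 + 40·1 + 13·2 = 326
D has the highest Borda score (608).

D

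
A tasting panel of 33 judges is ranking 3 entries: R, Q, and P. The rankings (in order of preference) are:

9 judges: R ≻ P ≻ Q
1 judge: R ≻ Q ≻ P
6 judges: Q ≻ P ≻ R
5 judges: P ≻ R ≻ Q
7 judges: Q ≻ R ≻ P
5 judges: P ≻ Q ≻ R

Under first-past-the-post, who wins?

Q

First-place votes: R 10, Q 13, P 10.
Q has the most first-place votes.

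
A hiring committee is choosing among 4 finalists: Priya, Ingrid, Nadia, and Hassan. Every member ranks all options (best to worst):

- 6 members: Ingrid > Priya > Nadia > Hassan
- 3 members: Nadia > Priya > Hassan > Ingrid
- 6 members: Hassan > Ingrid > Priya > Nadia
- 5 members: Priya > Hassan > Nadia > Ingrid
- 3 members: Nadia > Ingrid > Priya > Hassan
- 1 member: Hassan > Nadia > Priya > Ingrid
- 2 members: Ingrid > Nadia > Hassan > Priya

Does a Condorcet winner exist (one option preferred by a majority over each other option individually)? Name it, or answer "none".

Checking pairwise contests:
Ingrid beats Priya 17–9.
Hassan beats Ingrid 15–11.
Priya beats Nadia 17–9.
Priya beats Hassan 17–9.
Every option loses at least one head-to-head, so there is no Condorcet winner.

none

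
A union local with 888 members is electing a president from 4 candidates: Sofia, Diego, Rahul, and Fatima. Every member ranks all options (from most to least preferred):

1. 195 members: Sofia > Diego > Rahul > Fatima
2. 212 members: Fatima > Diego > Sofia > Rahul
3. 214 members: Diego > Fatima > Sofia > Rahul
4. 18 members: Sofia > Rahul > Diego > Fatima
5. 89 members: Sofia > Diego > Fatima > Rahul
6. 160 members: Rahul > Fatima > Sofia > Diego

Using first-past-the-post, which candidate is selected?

First-place votes: Sofia 302, Diego 214, Rahul 160, Fatima 212.
Sofia has the most first-place votes.

Sofia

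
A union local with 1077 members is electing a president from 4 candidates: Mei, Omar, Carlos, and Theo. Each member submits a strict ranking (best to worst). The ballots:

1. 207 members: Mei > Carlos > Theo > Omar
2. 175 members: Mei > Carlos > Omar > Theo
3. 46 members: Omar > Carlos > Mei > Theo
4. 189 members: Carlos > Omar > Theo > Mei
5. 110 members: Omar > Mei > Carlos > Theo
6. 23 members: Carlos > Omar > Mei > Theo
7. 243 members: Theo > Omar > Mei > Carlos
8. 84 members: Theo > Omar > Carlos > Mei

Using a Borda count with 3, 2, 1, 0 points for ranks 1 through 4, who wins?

Omar

Mei: 207·3 + 175·3 + 46·1 + 189·0 + 110·2 + 23·1 + 243·1 + 84·0 = 1678
Omar: 207·0 + 175·1 + 46·3 + 189·2 + 110·3 + 23·2 + 243·2 + 84·2 = 1721
Carlos: 207·2 + 175·2 + 46·2 + 189·3 + 110·1 + 23·3 + 243·0 + 84·1 = 1686
Theo: 207·1 + 175·0 + 46·0 + 189·1 + 110·0 + 23·0 + 243·3 + 84·3 = 1377
Omar has the highest Borda score (1721).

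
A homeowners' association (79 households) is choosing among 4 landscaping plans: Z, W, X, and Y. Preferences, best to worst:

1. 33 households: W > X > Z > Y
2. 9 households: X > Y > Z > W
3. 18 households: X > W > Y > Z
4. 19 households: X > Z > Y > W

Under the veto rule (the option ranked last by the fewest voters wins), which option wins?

X

Last-place votes: Z 18, W 28, X 0, Y 33.
X is ranked last by the fewest voters, so X wins.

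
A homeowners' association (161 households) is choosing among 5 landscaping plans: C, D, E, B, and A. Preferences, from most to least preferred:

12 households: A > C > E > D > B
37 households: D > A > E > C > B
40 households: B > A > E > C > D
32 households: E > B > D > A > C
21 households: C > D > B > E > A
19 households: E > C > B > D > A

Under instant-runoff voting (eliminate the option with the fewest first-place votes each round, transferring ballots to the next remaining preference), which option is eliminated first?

A

Round 1: C 21, D 37, E 51, B 40, A 12. Eliminate A.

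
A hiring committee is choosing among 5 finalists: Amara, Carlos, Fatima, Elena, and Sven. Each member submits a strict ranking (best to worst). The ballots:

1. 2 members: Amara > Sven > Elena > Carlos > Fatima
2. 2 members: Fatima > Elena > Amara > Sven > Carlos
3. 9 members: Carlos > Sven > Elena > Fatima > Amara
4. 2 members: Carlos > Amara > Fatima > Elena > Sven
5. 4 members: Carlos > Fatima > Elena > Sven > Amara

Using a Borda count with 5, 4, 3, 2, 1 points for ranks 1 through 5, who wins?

Carlos

Amara: 2·5 + 2·3 + 9·1 + 2·4 + 4·1 = 37
Carlos: 2·2 + 2·1 + 9·5 + 2·5 + 4·5 = 81
Fatima: 2·1 + 2·5 + 9·2 + 2·3 + 4·4 = 52
Elena: 2·3 + 2·4 + 9·3 + 2·2 + 4·3 = 57
Sven: 2·4 + 2·2 + 9·4 + 2·1 + 4·2 = 58
Carlos has the highest Borda score (81).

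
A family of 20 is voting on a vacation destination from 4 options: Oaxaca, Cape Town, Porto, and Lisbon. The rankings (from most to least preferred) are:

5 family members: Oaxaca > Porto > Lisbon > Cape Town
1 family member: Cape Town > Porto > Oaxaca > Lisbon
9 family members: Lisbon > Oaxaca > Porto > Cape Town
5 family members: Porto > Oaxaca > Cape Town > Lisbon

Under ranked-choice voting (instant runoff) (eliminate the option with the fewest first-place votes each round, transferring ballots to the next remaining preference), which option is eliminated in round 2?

Round 1: Oaxaca 5, Cape Town 1, Porto 5, Lisbon 9. Eliminate Cape Town.
Round 2: Oaxaca 5, Porto 6, Lisbon 9. Eliminate Oaxaca.

Oaxaca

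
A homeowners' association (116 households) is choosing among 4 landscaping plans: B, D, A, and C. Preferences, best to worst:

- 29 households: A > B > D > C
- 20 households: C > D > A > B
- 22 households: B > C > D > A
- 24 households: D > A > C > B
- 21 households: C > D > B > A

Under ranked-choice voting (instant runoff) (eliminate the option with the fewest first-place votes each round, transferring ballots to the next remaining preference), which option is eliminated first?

Round 1: B 22, D 24, A 29, C 41. Eliminate B.

B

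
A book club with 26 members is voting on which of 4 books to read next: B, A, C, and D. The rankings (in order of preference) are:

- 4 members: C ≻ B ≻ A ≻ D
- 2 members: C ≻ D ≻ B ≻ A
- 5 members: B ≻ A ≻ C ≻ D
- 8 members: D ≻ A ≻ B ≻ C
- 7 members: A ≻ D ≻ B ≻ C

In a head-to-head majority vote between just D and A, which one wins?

A

Voters preferring D to A: 10; preferring A to D: 16.
A wins the head-to-head.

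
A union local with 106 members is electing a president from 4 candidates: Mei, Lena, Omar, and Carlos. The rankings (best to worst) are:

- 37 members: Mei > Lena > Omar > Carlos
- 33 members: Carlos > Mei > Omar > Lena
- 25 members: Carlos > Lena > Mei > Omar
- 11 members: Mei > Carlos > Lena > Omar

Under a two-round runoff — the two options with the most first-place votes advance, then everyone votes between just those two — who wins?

Carlos

Round 1 first-place votes: Mei 48, Lena 0, Omar 0, Carlos 58.
Carlos and Mei advance.
Runoff: Carlos is preferred to Mei by 58 voters; Mei by 48.
Carlos wins the runoff.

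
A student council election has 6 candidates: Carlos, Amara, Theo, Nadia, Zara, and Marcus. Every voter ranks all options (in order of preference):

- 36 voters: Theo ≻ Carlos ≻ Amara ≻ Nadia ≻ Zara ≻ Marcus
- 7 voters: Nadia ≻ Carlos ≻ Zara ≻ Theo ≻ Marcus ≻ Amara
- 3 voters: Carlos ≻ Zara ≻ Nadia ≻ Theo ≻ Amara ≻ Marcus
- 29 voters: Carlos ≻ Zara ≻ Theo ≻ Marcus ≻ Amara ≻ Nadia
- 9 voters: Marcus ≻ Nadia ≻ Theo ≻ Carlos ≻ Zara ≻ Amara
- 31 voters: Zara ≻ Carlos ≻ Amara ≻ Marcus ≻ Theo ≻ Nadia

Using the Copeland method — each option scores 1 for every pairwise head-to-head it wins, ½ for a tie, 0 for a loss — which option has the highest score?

Carlos: beats Amara, Theo, Nadia, Zara, and Marcus → score 5.
Amara: beats Nadia and Marcus; loses to Carlos, Theo, and Zara → score 2.
Theo: beats Amara, Nadia, and Marcus; loses to Carlos and Zara → score 3.
Nadia: loses to Carlos, Amara, Theo, Zara, and Marcus → score 0.
Zara: beats Amara, Theo, Nadia, and Marcus; loses to Carlos → score 4.
Marcus: beats Nadia; loses to Carlos, Amara, Theo, and Zara → score 1.
Carlos has the best pairwise record.

Carlos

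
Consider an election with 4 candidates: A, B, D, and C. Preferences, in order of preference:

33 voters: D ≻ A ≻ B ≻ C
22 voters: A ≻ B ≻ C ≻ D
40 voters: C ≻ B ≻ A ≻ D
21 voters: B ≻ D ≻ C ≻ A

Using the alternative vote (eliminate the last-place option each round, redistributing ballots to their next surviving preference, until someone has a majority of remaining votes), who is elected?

C

Round 1: A 22, B 21, D 33, C 40. Eliminate B.
Round 2: A 22, D 54, C 40. Eliminate A.
Round 3: D 54, C 62. C has a majority.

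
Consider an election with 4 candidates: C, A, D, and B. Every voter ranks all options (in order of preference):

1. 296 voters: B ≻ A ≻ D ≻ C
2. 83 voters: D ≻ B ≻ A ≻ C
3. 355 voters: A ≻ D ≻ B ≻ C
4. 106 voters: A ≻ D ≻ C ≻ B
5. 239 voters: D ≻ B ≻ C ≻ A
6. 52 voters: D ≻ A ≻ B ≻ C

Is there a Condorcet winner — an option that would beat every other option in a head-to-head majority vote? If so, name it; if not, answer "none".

none

Checking pairwise contests:
A beats C 892–239.
B beats A 618–513.
A beats D 757–374.
D beats B 835–296.
Every option loses at least one head-to-head, so there is no Condorcet winner.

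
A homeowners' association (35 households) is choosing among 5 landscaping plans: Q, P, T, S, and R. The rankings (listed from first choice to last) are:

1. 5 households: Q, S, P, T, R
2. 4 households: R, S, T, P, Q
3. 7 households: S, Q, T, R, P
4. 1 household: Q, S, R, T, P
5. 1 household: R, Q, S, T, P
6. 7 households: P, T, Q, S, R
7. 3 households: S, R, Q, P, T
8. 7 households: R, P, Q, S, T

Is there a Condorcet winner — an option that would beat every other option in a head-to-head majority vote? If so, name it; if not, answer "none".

none

Checking pairwise contests:
P beats Q 18–17.
S beats P 21–14.
Q beats T 24–11.
Q beats S 21–14.
Q beats R 20–15.
Every option loses at least one head-to-head, so there is no Condorcet winner.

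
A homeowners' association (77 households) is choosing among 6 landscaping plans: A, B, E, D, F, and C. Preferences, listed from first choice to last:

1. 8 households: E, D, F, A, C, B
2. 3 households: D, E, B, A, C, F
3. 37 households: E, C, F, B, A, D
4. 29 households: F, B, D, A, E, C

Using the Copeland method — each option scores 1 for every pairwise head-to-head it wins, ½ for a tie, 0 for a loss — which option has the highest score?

E

A: beats C; loses to B, E, D, and F → score 1.
B: beats A and D; loses to E, F, and C → score 2.
E: beats A, B, D, F, and C → score 5.
D: beats A and C; loses to B, E, and F → score 2.
F: beats A, B, and D; loses to E and C → score 3.
C: beats B and F; loses to A, E, and D → score 2.
E has the best pairwise record.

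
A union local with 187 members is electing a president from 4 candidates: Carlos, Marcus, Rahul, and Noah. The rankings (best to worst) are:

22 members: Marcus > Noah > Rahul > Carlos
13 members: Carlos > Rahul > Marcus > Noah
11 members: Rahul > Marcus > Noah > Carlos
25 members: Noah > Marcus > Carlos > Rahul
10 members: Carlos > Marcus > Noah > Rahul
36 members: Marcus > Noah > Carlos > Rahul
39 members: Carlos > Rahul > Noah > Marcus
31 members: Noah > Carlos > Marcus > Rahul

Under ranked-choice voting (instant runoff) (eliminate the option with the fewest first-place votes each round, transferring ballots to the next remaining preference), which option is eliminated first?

Rahul

Round 1: Carlos 62, Marcus 58, Rahul 11, Noah 56. Eliminate Rahul.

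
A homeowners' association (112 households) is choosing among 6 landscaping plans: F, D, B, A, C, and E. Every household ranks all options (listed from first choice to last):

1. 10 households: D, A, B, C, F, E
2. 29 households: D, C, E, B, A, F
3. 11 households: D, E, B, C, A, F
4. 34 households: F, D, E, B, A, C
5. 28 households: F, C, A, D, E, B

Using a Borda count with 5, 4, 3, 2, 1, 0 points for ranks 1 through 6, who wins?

D

F: 10·1 + 29·0 + 11·0 + 34·5 + 28·5 = 320
D: 10·5 + 29·5 + 11·5 + 34·4 + 28·2 = 442
B: 10·3 + 29·2 + 11·3 + 34·2 + 28·0 = 189
A: 10·4 + 29·1 + 11·1 + 34·1 + 28·3 = 198
C: 10·2 + 29·4 + 11·2 + 34·0 + 28·4 = 270
E: 10·0 + 29·3 + 11·4 + 34·3 + 28·1 = 261
D has the highest Borda score (442).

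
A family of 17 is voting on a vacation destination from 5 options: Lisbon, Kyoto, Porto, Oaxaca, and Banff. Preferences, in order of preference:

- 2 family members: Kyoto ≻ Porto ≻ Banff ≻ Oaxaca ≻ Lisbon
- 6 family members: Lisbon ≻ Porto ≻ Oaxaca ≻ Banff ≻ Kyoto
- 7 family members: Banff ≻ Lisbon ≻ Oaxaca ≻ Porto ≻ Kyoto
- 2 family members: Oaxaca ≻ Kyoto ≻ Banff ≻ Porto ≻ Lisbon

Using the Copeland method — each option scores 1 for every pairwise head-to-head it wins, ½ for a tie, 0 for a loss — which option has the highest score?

Lisbon: beats Kyoto, Porto, and Oaxaca; loses to Banff → score 3.
Kyoto: loses to Lisbon, Porto, Oaxaca, and Banff → score 0.
Porto: beats Kyoto; loses to Lisbon, Oaxaca, and Banff → score 1.
Oaxaca: beats Kyoto and Porto; loses to Lisbon and Banff → score 2.
Banff: beats Lisbon, Kyoto, Porto, and Oaxaca → score 4.
Banff has the best pairwise record.

Banff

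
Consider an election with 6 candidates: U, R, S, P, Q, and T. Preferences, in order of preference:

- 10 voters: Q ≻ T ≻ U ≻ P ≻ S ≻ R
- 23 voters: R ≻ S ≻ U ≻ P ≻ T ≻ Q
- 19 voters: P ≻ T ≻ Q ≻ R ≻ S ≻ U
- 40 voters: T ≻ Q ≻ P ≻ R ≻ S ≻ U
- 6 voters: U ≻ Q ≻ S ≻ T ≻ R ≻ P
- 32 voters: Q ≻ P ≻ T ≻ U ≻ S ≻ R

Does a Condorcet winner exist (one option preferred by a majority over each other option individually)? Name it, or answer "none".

Checking pairwise contests:
R beats U 82–48.
P beats R 101–29.
R beats S 82–48.
Q beats P 88–42.
T beats Q 82–48.
P beats T 74–56.
Every option loses at least one head-to-head, so there is no Condorcet winner.

none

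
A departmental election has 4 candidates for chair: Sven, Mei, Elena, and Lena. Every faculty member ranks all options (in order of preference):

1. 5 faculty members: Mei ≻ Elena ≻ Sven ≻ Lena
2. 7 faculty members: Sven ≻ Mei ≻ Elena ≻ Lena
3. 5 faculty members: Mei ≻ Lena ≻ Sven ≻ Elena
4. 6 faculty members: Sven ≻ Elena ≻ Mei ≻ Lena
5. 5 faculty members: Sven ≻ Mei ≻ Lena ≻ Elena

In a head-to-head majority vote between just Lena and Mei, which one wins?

Mei

Voters preferring Lena to Mei: 0; preferring Mei to Lena: 28.
Mei wins the head-to-head.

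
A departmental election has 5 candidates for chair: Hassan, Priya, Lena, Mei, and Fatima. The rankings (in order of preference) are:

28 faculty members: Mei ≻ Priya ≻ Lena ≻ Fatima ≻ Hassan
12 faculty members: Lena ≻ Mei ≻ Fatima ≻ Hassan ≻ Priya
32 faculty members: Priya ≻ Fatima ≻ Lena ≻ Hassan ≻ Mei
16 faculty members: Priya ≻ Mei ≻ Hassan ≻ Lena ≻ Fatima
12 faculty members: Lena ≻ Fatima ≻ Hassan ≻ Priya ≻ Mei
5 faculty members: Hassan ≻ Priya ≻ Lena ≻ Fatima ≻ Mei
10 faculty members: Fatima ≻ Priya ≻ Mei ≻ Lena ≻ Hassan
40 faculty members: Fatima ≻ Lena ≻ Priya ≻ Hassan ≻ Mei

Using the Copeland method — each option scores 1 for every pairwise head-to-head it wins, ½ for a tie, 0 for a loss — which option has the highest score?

Priya

Hassan: beats Mei; loses to Priya, Lena, and Fatima → score 1.
Priya: beats Hassan, Lena, Mei, and Fatima → score 4.
Lena: beats Hassan and Mei; loses to Priya and Fatima → score 2.
Mei: loses to Hassan, Priya, Lena, and Fatima → score 0.
Fatima: beats Hassan, Lena, and Mei; loses to Priya → score 3.
Priya has the best pairwise record.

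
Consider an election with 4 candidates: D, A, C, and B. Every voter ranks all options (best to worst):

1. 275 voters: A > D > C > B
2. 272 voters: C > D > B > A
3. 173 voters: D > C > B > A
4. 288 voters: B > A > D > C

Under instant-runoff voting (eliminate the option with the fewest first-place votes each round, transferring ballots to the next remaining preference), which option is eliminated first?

Round 1: D 173, A 275, C 272, B 288. Eliminate D.

D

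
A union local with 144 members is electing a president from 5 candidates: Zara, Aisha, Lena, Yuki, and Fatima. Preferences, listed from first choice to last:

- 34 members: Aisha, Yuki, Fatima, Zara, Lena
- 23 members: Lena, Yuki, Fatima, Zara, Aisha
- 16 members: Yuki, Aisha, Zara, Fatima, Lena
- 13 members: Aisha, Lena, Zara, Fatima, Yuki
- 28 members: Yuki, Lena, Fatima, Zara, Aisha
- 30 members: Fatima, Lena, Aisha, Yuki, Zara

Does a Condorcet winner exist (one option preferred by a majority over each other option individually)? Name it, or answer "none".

none

Checking pairwise contests:
Aisha beats Zara 93–51.
Lena beats Aisha 81–63.
Yuki beats Lena 78–66.
Aisha beats Yuki 77–67.
Yuki beats Fatima 101–43.
Every option loses at least one head-to-head, so there is no Condorcet winner.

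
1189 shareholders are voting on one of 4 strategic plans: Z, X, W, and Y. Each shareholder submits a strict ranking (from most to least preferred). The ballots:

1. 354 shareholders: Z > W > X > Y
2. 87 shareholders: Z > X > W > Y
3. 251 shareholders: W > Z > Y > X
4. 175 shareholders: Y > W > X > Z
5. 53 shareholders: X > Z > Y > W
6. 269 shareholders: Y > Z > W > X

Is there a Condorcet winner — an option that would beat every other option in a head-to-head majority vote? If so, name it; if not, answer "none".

Z vs X: 961–228 for Z.
Z vs W: 763–426 for Z.
Z vs Y: 745–444 for Z.
Z beats every other option head-to-head.

Z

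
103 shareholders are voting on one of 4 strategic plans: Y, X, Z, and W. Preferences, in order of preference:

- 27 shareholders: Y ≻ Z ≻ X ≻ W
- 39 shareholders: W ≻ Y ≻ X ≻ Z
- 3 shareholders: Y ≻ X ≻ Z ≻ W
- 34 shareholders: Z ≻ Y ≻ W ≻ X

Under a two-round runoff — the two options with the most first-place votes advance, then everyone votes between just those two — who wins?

Z

Round 1 first-place votes: Y 30, X 0, Z 34, W 39.
W and Z advance.
Runoff: W is preferred to Z by 39 voters; Z by 64.
Z wins the runoff.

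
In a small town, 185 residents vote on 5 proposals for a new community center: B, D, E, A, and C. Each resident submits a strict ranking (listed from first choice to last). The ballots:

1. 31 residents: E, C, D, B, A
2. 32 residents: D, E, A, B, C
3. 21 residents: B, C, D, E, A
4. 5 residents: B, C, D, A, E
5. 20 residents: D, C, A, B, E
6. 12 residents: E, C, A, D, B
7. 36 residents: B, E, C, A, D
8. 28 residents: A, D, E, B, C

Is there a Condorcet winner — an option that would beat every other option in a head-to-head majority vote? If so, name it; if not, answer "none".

Checking pairwise contests:
D beats B 123–62.
C beats D 105–80.
D beats E 106–79.
B beats A 93–92.
B beats C 122–63.
Every option loses at least one head-to-head, so there is no Condorcet winner.

none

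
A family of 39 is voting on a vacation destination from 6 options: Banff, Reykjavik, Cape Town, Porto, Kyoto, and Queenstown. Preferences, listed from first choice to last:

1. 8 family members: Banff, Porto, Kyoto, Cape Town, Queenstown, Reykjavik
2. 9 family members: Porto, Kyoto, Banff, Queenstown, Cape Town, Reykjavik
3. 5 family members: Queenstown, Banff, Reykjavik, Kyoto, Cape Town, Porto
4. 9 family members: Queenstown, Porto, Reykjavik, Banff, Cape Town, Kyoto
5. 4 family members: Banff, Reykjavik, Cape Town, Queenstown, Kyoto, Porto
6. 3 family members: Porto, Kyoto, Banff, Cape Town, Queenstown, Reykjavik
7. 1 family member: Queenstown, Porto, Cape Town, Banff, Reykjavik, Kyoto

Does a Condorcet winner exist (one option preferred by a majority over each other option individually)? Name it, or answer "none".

Porto vs Banff: 22–17 for Porto.
Porto vs Reykjavik: 30–9 for Porto.
Porto vs Cape Town: 30–9 for Porto.
Porto vs Kyoto: 30–9 for Porto.
Porto vs Queenstown: 20–19 for Porto.
Porto beats every other option head-to-head.

Porto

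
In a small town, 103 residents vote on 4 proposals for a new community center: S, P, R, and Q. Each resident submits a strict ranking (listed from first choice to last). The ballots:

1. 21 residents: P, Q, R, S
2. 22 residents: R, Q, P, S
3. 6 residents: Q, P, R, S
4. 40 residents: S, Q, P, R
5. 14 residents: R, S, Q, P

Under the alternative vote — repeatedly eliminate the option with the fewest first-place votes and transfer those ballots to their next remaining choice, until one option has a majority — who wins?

Round 1: S 40, P 21, R 36, Q 6. Eliminate Q.
Round 2: S 40, P 27, R 36. Eliminate P.
Round 3: S 40, R 63. R has a majority.

R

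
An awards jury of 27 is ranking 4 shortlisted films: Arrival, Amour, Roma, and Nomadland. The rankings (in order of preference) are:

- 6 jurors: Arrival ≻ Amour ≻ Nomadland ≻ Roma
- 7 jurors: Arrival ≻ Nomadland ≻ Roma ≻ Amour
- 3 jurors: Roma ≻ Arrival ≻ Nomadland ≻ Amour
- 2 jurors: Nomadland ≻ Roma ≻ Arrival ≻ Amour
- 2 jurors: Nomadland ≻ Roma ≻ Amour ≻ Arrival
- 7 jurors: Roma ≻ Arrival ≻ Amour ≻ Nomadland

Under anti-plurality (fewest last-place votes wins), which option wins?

Last-place votes: Arrival 2, Amour 12, Roma 6, Nomadland 7.
Arrival is ranked last by the fewest voters, so Arrival wins.

Arrival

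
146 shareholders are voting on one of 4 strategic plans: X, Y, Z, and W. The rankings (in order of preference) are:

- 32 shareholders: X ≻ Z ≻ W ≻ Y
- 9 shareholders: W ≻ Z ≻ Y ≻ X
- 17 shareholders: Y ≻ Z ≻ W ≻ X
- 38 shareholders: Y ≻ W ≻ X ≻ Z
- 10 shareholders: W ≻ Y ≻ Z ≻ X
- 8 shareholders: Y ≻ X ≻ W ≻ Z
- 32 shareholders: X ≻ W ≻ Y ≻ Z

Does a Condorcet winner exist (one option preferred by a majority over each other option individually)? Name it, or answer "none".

W vs X: 74–72 for W.
W vs Y: 83–63 for W.
W vs Z: 97–49 for W.
W beats every other option head-to-head.

W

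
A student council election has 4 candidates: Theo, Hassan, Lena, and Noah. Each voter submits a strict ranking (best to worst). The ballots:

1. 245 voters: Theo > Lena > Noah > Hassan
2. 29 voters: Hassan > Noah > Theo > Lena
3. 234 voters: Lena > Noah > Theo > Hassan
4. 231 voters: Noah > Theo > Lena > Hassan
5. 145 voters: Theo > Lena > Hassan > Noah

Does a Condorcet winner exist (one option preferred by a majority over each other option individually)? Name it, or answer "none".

Checking pairwise contests:
Noah beats Theo 494–390.
Theo beats Hassan 855–29.
Theo beats Lena 650–234.
Lena beats Noah 624–260.
Every option loses at least one head-to-head, so there is no Condorcet winner.

none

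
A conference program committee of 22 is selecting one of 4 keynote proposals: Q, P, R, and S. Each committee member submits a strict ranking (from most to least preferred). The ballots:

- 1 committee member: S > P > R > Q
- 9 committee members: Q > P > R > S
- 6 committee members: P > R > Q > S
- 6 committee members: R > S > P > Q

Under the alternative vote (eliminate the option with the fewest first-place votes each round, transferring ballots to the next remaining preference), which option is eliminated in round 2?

Round 1: Q 9, P 6, R 6, S 1. Eliminate S.
Round 2: Q 9, P 7, R 6. Eliminate R.

R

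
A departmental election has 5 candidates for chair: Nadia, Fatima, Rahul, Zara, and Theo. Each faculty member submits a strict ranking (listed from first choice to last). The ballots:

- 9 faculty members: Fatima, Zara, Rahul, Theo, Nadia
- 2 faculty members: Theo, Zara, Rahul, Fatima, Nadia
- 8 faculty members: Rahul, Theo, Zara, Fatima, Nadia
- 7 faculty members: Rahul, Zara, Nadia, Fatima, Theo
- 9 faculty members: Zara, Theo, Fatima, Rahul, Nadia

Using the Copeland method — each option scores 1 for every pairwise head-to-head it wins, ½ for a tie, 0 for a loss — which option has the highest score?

Zara

Nadia: loses to Fatima, Rahul, Zara, and Theo → score 0.
Fatima: beats Nadia and Rahul; loses to Zara and Theo → score 2.
Rahul: beats Nadia and Theo; loses to Fatima and Zara → score 2.
Zara: beats Nadia, Fatima, Rahul, and Theo → score 4.
Theo: beats Nadia and Fatima; loses to Rahul and Zara → score 2.
Zara has the best pairwise record.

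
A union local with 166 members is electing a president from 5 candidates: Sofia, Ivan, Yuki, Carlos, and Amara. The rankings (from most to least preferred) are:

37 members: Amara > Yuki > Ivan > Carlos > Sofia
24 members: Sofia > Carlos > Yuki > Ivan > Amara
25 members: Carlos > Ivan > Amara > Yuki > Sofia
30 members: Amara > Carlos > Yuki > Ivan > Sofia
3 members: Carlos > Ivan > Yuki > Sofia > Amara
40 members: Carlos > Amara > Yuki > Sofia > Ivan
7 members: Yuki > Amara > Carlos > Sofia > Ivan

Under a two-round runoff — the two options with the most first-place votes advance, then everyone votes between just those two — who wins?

Round 1 first-place votes: Sofia 24, Ivan 0, Yuki 7, Carlos 68, Amara 67.
Carlos and Amara advance.
Runoff: Carlos is preferred to Amara by 92 voters; Amara by 74.
Carlos wins the runoff.

Carlos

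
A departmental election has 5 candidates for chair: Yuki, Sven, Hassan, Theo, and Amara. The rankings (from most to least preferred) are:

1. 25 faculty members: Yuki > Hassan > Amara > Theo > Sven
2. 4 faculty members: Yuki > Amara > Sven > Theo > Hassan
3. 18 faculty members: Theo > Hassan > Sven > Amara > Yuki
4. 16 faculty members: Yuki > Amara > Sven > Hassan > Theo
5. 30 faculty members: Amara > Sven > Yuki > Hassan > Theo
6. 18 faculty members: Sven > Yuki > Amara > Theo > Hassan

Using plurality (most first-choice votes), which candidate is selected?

Yuki

First-place votes: Yuki 45, Sven 18, Hassan 0, Theo 18, Amara 30.
Yuki has the most first-place votes.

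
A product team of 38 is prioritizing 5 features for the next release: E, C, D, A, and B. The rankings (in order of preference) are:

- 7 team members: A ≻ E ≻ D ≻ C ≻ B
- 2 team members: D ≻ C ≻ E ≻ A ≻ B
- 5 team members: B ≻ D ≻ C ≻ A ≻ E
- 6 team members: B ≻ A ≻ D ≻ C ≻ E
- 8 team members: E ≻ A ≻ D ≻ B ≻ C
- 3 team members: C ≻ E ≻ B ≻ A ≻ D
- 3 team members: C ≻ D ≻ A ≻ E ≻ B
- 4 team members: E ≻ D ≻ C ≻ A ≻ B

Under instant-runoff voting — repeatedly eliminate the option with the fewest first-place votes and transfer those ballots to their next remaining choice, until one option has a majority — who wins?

E

Round 1: E 12, C 6, D 2, A 7, B 11. Eliminate D.
Round 2: E 12, C 8, A 7, B 11. Eliminate A.
Round 3: E 19, C 8, B 11. Eliminate C.
Round 4: E 27, B 11. E has a majority.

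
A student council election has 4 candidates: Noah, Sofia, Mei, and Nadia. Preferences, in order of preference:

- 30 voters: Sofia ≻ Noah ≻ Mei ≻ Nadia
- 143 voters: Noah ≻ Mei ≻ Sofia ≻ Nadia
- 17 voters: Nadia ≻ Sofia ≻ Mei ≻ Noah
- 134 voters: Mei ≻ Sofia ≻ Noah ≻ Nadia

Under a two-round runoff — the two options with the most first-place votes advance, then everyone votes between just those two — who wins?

Round 1 first-place votes: Noah 143, Sofia 30, Mei 134, Nadia 17.
Noah and Mei advance.
Runoff: Noah is preferred to Mei by 173 voters; Mei by 151.
Noah wins the runoff.

Noah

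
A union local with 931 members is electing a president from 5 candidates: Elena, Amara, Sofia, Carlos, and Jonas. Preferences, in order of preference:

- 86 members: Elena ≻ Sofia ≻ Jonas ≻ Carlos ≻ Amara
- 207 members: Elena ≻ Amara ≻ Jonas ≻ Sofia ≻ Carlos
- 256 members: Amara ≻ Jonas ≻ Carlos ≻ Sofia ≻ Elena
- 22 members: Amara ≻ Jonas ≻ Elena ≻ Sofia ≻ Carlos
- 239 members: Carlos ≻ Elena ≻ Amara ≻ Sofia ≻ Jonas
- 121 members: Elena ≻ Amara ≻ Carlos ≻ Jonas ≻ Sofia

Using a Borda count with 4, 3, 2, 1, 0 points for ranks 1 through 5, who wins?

Amara

Elena: 86·4 + 207·4 + 256·0 + 22·2 + 239·3 + 121·4 = 2417
Amara: 86·0 + 207·3 + 256·4 + 22·4 + 239·2 + 121·3 = 2574
Sofia: 86·3 + 207·1 + 256·1 + 22·1 + 239·1 + 121·0 = 982
Carlos: 86·1 + 207·0 + 256·2 + 22·0 + 239·4 + 121·2 = 1796
Jonas: 86·2 + 207·2 + 256·3 + 22·3 + 239·0 + 121·1 = 1541
Amara has the highest Borda score (2574).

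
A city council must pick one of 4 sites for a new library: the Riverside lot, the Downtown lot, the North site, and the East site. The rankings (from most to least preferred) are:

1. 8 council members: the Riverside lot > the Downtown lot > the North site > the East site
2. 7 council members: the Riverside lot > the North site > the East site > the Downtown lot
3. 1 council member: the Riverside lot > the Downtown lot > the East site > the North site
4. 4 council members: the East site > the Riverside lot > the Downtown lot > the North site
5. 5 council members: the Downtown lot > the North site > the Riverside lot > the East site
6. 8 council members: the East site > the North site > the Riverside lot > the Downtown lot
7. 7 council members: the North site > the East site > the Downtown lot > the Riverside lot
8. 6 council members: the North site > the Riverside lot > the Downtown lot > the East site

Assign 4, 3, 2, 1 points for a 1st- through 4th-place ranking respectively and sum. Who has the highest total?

the North site

the Riverside lot: 8·4 + 7·4 + 1·4 + 4·3 + 5·2 + 8·2 + 7·1 + 6·3 = 127
the Downtown lot: 8·3 + 7·1 + 1·3 + 4·2 + 5·4 + 8·1 + 7·2 + 6·2 = 96
the North site: 8·2 + 7·3 + 1·1 + 4·1 + 5·3 + 8·3 + 7·4 + 6·4 = 133
the East site: 8·1 + 7·2 + 1·2 + 4·4 + 5·1 + 8·4 + 7·3 + 6·1 = 104
the North site has the highest Borda score (133).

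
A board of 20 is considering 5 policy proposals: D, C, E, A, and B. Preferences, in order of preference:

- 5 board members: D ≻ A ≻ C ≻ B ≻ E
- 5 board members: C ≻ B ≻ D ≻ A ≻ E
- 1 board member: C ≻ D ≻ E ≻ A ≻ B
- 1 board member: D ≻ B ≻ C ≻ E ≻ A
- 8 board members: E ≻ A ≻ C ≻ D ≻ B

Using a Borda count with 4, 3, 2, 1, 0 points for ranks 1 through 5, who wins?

C

D: 5·4 + 5·2 + 1·3 + 1·4 + 8·1 = 45
C: 5·2 + 5·4 + 1·4 + 1·2 + 8·2 = 52
E: 5·0 + 5·0 + 1·2 + 1·1 + 8·4 = 35
A: 5·3 + 5·1 + 1·1 + 1·0 + 8·3 = 45
B: 5·1 + 5·3 + 1·0 + 1·3 + 8·0 = 23
C has the highest Borda score (52).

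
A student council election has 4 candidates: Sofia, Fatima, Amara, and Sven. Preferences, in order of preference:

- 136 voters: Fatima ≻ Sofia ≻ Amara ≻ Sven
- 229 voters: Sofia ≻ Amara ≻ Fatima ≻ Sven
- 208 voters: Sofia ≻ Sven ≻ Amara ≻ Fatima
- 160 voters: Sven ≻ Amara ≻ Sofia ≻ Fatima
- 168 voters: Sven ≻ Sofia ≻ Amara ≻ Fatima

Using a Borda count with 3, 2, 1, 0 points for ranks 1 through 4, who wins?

Sofia

Sofia: 136·2 + 229·3 + 208·3 + 160·1 + 168·2 = 2079
Fatima: 136·3 + 229·1 + 208·0 + 160·0 + 168·0 = 637
Amara: 136·1 + 229·2 + 208·1 + 160·2 + 168·1 = 1290
Sven: 136·0 + 229·0 + 208·2 + 160·3 + 168·3 = 1400
Sofia has the highest Borda score (2079).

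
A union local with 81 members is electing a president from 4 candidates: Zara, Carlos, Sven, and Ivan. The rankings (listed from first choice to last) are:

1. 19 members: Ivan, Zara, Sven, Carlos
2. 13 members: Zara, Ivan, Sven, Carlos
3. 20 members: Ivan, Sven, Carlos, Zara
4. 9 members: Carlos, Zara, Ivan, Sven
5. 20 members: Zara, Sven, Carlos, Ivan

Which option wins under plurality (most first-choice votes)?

First-place votes: Zara 33, Carlos 9, Sven 0, Ivan 39.
Ivan has the most first-place votes.

Ivan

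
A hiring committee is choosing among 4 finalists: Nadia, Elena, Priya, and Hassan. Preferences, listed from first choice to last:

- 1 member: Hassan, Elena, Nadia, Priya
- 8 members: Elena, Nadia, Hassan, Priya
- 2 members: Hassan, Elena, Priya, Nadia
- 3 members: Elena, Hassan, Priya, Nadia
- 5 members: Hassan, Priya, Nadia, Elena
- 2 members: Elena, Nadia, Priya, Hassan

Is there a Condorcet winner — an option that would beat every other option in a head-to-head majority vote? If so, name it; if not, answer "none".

Elena

Elena vs Nadia: 16–5 for Elena.
Elena vs Priya: 16–5 for Elena.
Elena vs Hassan: 13–8 for Elena.
Elena beats every other option head-to-head.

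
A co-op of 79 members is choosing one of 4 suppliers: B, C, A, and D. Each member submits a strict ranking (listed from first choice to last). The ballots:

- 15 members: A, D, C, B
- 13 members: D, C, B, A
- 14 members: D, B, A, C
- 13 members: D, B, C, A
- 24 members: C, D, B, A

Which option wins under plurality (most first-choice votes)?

First-place votes: B 0, C 24, A 15, D 40.
D has the most first-place votes.

D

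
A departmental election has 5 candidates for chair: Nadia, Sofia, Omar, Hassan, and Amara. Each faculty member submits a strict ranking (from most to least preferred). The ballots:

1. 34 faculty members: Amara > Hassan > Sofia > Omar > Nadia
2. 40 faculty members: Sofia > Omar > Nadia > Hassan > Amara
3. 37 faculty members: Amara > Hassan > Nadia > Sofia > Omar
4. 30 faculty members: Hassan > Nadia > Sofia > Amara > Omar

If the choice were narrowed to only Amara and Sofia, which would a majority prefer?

Voters preferring Amara to Sofia: 71; preferring Sofia to Amara: 70.
Amara wins the head-to-head.

Amara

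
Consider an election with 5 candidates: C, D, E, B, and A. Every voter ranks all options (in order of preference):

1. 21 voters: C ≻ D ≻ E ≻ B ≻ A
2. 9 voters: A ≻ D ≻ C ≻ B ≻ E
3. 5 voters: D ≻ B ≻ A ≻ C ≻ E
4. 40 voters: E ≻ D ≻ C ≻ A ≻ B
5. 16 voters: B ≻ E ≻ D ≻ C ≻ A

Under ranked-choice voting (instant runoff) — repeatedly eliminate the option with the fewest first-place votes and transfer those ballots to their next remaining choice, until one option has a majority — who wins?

Round 1: C 21, D 5, E 40, B 16, A 9. Eliminate D.
Round 2: C 21, E 40, B 21, A 9. Eliminate A.
Round 3: C 30, E 40, B 21. Eliminate B.
Round 4: C 35, E 56. E has a majority.

E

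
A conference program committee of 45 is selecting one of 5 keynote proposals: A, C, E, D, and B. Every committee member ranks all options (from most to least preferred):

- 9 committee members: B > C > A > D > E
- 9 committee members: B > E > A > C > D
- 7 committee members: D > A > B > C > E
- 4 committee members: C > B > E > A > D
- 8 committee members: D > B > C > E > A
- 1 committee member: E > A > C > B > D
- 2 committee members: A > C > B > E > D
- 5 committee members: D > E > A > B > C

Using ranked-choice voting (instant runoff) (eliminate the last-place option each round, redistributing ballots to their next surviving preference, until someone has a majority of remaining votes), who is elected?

B

Round 1: A 2, C 4, E 1, D 20, B 18. Eliminate E.
Round 2: A 3, C 4, D 20, B 18. Eliminate A.
Round 3: C 7, D 20, B 18. Eliminate C.
Round 4: D 20, B 25. B has a majority.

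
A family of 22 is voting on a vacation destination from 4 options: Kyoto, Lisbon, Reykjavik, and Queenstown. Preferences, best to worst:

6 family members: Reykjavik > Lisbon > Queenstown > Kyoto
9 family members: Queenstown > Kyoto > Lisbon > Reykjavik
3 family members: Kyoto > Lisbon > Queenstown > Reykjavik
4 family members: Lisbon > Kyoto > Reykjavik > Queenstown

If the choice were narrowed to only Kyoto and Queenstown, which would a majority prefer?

Voters preferring Kyoto to Queenstown: 7; preferring Queenstown to Kyoto: 15.
Queenstown wins the head-to-head.

Queenstown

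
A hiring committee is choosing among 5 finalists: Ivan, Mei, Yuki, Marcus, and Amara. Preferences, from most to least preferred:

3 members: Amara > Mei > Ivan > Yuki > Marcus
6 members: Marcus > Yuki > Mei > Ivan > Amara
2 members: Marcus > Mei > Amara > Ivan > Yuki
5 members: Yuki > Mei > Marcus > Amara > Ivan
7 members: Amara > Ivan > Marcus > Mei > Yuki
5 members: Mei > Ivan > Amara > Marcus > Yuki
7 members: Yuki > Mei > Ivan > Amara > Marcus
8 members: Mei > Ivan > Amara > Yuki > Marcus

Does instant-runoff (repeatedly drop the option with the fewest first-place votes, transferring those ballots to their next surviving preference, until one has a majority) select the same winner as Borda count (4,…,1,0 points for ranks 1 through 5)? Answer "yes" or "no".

Instant-runoff — R1 Ivan 0, Mei 13, Yuki 12, Marcus 8, Amara 10 (Ivan out); R2 Mei 13, Yuki 12, Marcus 8, Amara 10 (Marcus out); R3 Mei 15, Yuki 18, Amara 10 (Amara out); R4 Mei 25, Yuki 18 (Mei winner). Winner: Mei.
Borda — scores: Ivan 88, Mei 122, Yuki 77, Marcus 61, Amara 82. Winner: Mei.
The two methods agree.

yes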